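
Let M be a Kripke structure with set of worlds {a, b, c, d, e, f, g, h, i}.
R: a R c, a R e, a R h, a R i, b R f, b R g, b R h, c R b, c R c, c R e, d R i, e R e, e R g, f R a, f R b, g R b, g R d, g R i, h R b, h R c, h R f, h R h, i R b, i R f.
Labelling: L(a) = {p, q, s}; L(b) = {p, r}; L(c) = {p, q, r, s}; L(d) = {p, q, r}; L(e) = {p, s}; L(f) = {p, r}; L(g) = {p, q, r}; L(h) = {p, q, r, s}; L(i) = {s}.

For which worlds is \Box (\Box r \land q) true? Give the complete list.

Recall that \Box ψ holds at a world iff ψ holds at every accessible world, and \Diamond ψ holds iff ψ holds at some accessible world.
Let φ = \Box (\Box r \land q). Evaluate φ at each world:
  a (successors {c, e, h, i}): φ is false.
  b (successors {f, g, h}): φ is false.
  c (successors {b, c, e}): φ is false.
  d (successors {i}): φ is false.
  e (successors {e, g}): φ is false.
  f (successors {a, b}): φ is false.
  g (successors {b, d, i}): φ is false.
  h (successors {b, c, f, h}): φ is false.
  i (successors {b, f}): φ is false.
For instance, at i:
  At i: \Box (\Box r \land q) requires \Box r \land q at every successor {b, f}.
    \Box r \land q fails at b, so \Box (\Box r \land q) is false at i.
      At b: \Box r is true, q is false, so \Box r \land q is false.
Satisfying worlds: none.

none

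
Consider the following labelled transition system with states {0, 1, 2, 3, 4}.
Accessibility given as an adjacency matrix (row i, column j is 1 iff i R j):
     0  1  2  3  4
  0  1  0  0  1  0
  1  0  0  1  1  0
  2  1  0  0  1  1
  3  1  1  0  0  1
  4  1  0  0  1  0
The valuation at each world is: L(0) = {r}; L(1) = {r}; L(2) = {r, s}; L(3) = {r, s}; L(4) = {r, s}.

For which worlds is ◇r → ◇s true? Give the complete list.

Let φ = ◇r → ◇s. Evaluate φ at each world:
  0 (successors {0, 3}): φ is true.
  1 (successors {2, 3}): φ is true.
  2 (successors {0, 3, 4}): φ is true.
  3 (successors {0, 1, 4}): φ is true.
  4 (successors {0, 3}): φ is true.
For instance, at 3:
  At 3: ◇r is true, ◇s is true, so ◇r → ◇s is true.
    At 3: ◇r requires r at some successor in {0, 1, 4}.
      r holds at 0, so ◇r is true at 3.
    At 3: ◇s requires s at some successor in {0, 1, 4}.
      s holds at 4, so ◇s is true at 3.
Satisfying worlds: {0, 1, 2, 3, 4}

0, 1, 2, 3, 4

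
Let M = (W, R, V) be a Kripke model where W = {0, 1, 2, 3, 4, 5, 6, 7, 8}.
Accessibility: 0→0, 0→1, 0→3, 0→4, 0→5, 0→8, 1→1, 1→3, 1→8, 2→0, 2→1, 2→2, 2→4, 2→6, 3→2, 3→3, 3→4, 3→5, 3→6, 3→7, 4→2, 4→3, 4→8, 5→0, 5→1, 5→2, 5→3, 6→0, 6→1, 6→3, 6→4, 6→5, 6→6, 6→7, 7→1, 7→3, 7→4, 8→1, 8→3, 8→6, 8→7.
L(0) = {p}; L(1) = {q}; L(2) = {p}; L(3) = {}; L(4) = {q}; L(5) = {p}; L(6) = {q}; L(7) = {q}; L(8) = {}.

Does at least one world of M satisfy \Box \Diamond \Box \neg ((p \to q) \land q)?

No

Let φ = \Box \Diamond \Box \neg ((p \to q) \land q). Evaluate φ at each world:
  0 (successors {0, 1, 3, 4, 5, 8}): φ is false.
  1 (successors {1, 3, 8}): φ is false.
  2 (successors {0, 1, 2, 4, 6}): φ is false.
  3 (successors {2, 3, 4, 5, 6, 7}): φ is false.
  4 (successors {2, 3, 8}): φ is false.
  5 (successors {0, 1, 2, 3}): φ is false.
  6 (successors {0, 1, 3, 4, 5, 6, 7}): φ is false.
  7 (successors {1, 3, 4}): φ is false.
  8 (successors {1, 3, 6, 7}): φ is false.
For instance, at 1:
  At 1: \Box \Diamond \Box \neg ((p \to q) \land q) requires \Diamond \Box \neg ((p \to q) \land q) at every successor {1, 3, 8}.
    \Diamond \Box \neg ((p \to q) \land q) fails at 1, so \Box \Diamond \Box \neg ((p \to q) \land q) is false at 1.
      At 1: \Diamond \Box \neg ((p \to q) \land q) requires \Box \neg ((p \to q) \land q) at some successor in {1, 3, 8}.
        At 1: \Box \neg ((p \to q) \land q) is false.
        At 3: \Box \neg ((p \to q) \land q) is false.
        At 8: \Box \neg ((p \to q) \land q) is false.
      So \Diamond \Box \neg ((p \to q) \land q) is false at 1.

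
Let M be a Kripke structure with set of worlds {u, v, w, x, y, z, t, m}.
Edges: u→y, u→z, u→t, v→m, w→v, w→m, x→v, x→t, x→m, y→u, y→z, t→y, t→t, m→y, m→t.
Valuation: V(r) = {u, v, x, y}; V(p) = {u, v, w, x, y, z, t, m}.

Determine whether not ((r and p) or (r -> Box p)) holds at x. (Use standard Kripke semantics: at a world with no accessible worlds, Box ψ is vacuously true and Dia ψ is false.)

No

At x: (r and p) or (r -> Box p) is true, so not ((r and p) or (r -> Box p)) is false.
  At x: r and p is true, r -> Box p is true, so (r and p) or (r -> Box p) is true.
    At x: r is true, Box p is true, so r -> Box p is true.
      At x: Box p requires p at every successor {v, t, m}.
        At v: p is true.
        At t: p is true.
        At m: p is true.
      So Box p is true at x.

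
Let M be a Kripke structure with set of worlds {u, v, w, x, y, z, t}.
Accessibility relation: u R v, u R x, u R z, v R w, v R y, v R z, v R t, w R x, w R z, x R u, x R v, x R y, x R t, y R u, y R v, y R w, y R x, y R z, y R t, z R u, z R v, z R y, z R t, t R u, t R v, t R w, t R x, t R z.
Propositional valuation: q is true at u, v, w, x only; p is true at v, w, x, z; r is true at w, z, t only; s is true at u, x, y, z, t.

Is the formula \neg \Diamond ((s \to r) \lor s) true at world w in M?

At w: \Diamond ((s \to r) \lor s) is true, so \neg \Diamond ((s \to r) \lor s) is false.
  At w: \Diamond ((s \to r) \lor s) requires (s \to r) \lor s at some successor in {x, z}.
    (s \to r) \lor s holds at x, so \Diamond ((s \to r) \lor s) is true at w.

No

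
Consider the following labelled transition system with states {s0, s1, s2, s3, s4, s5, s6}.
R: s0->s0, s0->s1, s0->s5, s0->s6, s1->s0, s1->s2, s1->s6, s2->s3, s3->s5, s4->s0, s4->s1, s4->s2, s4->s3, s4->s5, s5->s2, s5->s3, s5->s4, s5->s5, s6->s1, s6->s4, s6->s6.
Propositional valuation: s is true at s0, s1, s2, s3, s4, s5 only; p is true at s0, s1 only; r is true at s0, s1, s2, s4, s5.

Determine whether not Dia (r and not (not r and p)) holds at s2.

Yes

Recall that Dia ψ holds at a world iff ψ holds at some accessible world.
At s2: Dia (r and not (not r and p)) is false, so not Dia (r and not (not r and p)) is true.
  At s2: Dia (r and not (not r and p)) requires r and not (not r and p) at some successor in {s3}.
    At s3: r and not (not r and p) is false.
  So Dia (r and not (not r and p)) is false at s2.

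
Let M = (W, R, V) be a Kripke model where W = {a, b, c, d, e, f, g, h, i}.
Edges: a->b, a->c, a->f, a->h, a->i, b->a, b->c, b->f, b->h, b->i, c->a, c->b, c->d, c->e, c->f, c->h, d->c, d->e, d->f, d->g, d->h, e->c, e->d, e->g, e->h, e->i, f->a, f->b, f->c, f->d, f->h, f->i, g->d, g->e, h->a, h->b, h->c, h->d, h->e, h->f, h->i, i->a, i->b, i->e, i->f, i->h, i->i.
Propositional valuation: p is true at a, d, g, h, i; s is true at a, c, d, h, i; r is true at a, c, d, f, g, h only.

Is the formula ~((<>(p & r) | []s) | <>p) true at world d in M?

At d: (<>(p & r) | []s) | <>p is true, so ~((<>(p & r) | []s) | <>p) is false.
  At d: <>(p & r) | []s is true, <>p is true, so (<>(p & r) | []s) | <>p is true.
    At d: <>(p & r) is true, []s is false, so <>(p & r) | []s is true.
      At d: <>(p & r) requires p & r at some successor in {c, e, f, g, h}.
        p & r holds at g, so <>(p & r) is true at d.
      At d: []s requires s at every successor {c, e, f, g, h}.
        s fails at e, so []s is false at d.
    At d: <>p requires p at some successor in {c, e, f, g, h}.
      p holds at g, so <>p is true at d.

No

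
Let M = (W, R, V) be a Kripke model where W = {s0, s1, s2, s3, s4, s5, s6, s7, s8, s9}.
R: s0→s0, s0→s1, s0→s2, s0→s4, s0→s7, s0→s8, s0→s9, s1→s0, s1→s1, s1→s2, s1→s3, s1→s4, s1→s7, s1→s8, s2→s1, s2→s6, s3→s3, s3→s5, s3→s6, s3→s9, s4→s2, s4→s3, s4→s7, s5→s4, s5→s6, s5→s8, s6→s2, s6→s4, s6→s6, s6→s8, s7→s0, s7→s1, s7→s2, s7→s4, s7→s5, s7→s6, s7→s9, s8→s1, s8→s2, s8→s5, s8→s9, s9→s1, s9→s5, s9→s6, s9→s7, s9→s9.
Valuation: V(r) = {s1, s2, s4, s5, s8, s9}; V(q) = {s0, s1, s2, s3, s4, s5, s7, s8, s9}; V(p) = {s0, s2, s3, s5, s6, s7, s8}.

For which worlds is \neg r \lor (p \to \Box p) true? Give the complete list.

s0, s1, s3, s4, s6, s7, s9

Recall that \Box ψ holds at a world iff ψ holds at every accessible world, and \Diamond ψ holds iff ψ holds at some accessible world.
Let φ = \neg r \lor (p \to \Box p). Evaluate φ at each world:
  s0 (successors {s0, s1, s2, s4, s7, s8, s9}): φ is true.
  s1 (successors {s0, s1, s2, s3, s4, s7, s8}): φ is true.
  s2 (successors {s1, s6}): φ is false.
  s3 (successors {s3, s5, s6, s9}): φ is true.
  s4 (successors {s2, s3, s7}): φ is true.
  s5 (successors {s4, s6, s8}): φ is false.
  s6 (successors {s2, s4, s6, s8}): φ is true.
  s7 (successors {s0, s1, s2, s4, s5, s6, s9}): φ is true.
  s8 (successors {s1, s2, s5, s9}): φ is false.
  s9 (successors {s1, s5, s6, s7, s9}): φ is true.
For instance, at s6:
  At s6: \neg r is true, p \to \Box p is false, so \neg r \lor (p \to \Box p) is true.
    At s6: p is true, \Box p is false, so p \to \Box p is false.
      At s6: \Box p requires p at every successor {s2, s4, s6, s8}.
        p fails at s4, so \Box p is false at s6.
Satisfying worlds: {s0, s1, s3, s4, s6, s7, s9}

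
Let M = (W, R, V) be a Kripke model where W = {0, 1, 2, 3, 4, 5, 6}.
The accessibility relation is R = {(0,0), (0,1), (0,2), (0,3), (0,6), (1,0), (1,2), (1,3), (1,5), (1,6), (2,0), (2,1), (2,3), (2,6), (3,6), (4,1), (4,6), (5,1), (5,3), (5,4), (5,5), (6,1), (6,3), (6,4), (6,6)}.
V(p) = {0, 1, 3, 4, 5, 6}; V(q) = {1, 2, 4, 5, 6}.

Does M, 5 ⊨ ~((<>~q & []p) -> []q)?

At 5: (<>~q & []p) -> []q is false, so ~((<>~q & []p) -> []q) is true.
  At 5: <>~q & []p is true, []q is false, so (<>~q & []p) -> []q is false.
    At 5: <>~q is true, []p is true, so <>~q & []p is true.
      At 5: <>~q requires ~q at some successor in {1, 3, 4, 5}.
        ~q holds at 3, so <>~q is true at 5.
      At 5: []p requires p at every successor {1, 3, 4, 5}.
        At 1: p is true.
        At 3: p is true.
        At 4: p is true.
        At 5: p is true.
      So []p is true at 5.
    At 5: []q requires q at every successor {1, 3, 4, 5}.
      q fails at 3, so []q is false at 5.

Yes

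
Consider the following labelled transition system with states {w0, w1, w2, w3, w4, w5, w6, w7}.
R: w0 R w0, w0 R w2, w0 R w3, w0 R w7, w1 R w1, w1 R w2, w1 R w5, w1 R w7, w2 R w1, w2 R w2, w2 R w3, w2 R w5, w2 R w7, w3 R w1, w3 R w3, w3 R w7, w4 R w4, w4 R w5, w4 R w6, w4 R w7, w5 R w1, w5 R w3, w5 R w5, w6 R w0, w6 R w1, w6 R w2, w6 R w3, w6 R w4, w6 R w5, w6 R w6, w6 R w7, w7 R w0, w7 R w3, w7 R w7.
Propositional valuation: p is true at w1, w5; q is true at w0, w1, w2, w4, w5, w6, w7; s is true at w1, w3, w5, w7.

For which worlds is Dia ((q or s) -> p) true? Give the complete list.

Let φ = Dia ((q or s) -> p). Evaluate φ at each world:
  w0 (successors {w0, w2, w3, w7}): φ is false.
  w1 (successors {w1, w2, w5, w7}): φ is true.
  w2 (successors {w1, w2, w3, w5, w7}): φ is true.
  w3 (successors {w1, w3, w7}): φ is true.
  w4 (successors {w4, w5, w6, w7}): φ is true.
  w5 (successors {w1, w3, w5}): φ is true.
  w6 (successors {w0, w1, w2, w3, w4, w5, w6, w7}): φ is true.
  w7 (successors {w0, w3, w7}): φ is false.
For instance, at w3:
  At w3: Dia ((q or s) -> p) requires (q or s) -> p at some successor in {w1, w3, w7}.
    (q or s) -> p holds at w1, so Dia ((q or s) -> p) is true at w3.
Satisfying worlds: {w1, w2, w3, w4, w5, w6}

w1, w2, w3, w4, w5, w6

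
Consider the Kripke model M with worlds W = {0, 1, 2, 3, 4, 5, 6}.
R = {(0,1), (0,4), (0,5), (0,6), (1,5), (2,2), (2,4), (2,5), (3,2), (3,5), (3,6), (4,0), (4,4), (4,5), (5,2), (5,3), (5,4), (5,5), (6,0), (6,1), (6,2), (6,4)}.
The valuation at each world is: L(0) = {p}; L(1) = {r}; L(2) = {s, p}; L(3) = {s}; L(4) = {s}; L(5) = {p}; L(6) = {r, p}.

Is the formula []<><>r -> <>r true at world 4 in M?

At 4: []<><>r is true, <>r is false, so []<><>r -> <>r is false.
  At 4: []<><>r requires <><>r at every successor {0, 4, 5}.
      At 0: <><>r requires <>r at some successor in {1, 4, 5, 6}.
        <>r holds at 6, so <><>r is true at 0.
      At 4: <><>r requires <>r at some successor in {0, 4, 5}.
        <>r holds at 0, so <><>r is true at 4.
      At 5: <><>r requires <>r at some successor in {2, 3, 4, 5}.
        <>r holds at 3, so <><>r is true at 5.
  So []<><>r is true at 4.
  At 4: <>r requires r at some successor in {0, 4, 5}.
    At 0: r is false.
    At 4: r is false.
    At 5: r is false.
  So <>r is false at 4.

No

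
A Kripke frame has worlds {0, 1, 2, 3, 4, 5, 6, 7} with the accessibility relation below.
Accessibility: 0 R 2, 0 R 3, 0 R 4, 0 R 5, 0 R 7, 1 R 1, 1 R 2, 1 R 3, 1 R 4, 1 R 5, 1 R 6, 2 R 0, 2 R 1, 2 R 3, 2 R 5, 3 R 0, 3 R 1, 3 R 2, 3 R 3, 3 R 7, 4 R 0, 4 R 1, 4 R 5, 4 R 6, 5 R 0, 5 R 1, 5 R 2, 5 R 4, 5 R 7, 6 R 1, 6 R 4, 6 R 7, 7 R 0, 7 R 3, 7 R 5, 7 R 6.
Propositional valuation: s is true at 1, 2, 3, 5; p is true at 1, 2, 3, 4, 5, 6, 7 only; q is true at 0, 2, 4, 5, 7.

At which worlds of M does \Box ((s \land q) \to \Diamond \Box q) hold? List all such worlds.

6

Let φ = \Box ((s \land q) \to \Diamond \Box q). Evaluate φ at each world:
  0 (successors {2, 3, 4, 5, 7}): φ is false.
  1 (successors {1, 2, 3, 4, 5, 6}): φ is false.
  2 (successors {0, 1, 3, 5}): φ is false.
  3 (successors {0, 1, 2, 3, 7}): φ is false.
  4 (successors {0, 1, 5, 6}): φ is false.
  5 (successors {0, 1, 2, 4, 7}): φ is false.
  6 (successors {1, 4, 7}): φ is true.
  7 (successors {0, 3, 5, 6}): φ is false.
For instance, at 7:
  At 7: \Box ((s \land q) \to \Diamond \Box q) requires (s \land q) \to \Diamond \Box q at every successor {0, 3, 5, 6}.
    (s \land q) \to \Diamond \Box q fails at 5, so \Box ((s \land q) \to \Diamond \Box q) is false at 7.
      At 5: s \land q is true, \Diamond \Box q is false, so (s \land q) \to \Diamond \Box q is false.
Satisfying worlds: {6}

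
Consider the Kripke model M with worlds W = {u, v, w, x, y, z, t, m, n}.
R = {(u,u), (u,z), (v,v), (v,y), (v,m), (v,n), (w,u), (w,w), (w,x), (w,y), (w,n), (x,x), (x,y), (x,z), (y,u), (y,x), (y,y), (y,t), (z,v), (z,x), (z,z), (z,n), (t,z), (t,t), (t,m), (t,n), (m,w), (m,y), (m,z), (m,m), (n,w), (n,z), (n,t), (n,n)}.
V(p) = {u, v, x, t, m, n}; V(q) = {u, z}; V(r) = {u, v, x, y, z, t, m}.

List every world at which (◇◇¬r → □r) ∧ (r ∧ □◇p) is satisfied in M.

u, x, y

Recall that □ψ holds at a world iff ψ holds at every accessible world, and ◇ψ holds iff ψ holds at some accessible world.
Let φ = (◇◇¬r → □r) ∧ (r ∧ □◇p). Evaluate φ at each world:
  u (successors {u, z}): φ is true.
  v (successors {v, y, m, n}): φ is false.
  w (successors {u, w, x, y, n}): φ is false.
  x (successors {x, y, z}): φ is true.
  y (successors {u, x, y, t}): φ is true.
  z (successors {v, x, z, n}): φ is false.
  t (successors {z, t, m, n}): φ is false.
  m (successors {w, y, z, m}): φ is false.
  n (successors {w, z, t, n}): φ is false.
For instance, at x:
  At x: ◇◇¬r → □r is true, r ∧ □◇p is true, so (◇◇¬r → □r) ∧ (r ∧ □◇p) is true.
    At x: ◇◇¬r is true, □r is true, so ◇◇¬r → □r is true.
      At x: ◇◇¬r requires ◇¬r at some successor in {x, y, z}.
        ◇¬r holds at z, so ◇◇¬r is true at x.
      At x: □r requires r at every successor {x, y, z}.
        At x: r is true.
        At y: r is true.
        At z: r is true.
      So □r is true at x.
    At x: r is true, □◇p is true, so r ∧ □◇p is true.
      At x: □◇p requires ◇p at every successor {x, y, z}.
        At x: ◇p is true.
        At y: ◇p is true.
        At z: ◇p is true.
      So □◇p is true at x.
Satisfying worlds: {u, x, y}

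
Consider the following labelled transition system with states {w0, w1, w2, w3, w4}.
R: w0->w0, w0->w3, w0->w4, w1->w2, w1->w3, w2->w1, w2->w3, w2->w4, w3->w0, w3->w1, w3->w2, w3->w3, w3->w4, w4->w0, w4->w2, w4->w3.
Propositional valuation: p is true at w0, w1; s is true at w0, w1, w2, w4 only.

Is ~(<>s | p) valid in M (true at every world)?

No

Let φ = ~(<>s | p). Evaluate φ at each world:
  w0 (successors {w0, w3, w4}): φ is false.
  w1 (successors {w2, w3}): φ is false.
  w2 (successors {w1, w3, w4}): φ is false.
  w3 (successors {w0, w1, w2, w3, w4}): φ is false.
  w4 (successors {w0, w2, w3}): φ is false.
Detail at w0 (counterexample):
  At w0: <>s | p is true, so ~(<>s | p) is false.
    At w0: <>s is true, p is true, so <>s | p is true.
      At w0: <>s requires s at some successor in {w0, w3, w4}.
        s holds at w0, so <>s is true at w0.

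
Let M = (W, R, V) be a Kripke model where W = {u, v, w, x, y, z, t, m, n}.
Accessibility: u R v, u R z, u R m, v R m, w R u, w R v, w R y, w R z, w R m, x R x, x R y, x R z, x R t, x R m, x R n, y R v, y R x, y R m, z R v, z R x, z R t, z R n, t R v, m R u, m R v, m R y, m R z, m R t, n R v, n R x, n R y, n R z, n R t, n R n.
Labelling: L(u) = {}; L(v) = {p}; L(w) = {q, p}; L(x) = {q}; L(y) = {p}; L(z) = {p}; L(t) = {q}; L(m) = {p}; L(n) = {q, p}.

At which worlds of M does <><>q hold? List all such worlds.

u, v, w, x, y, z, m, n

Let φ = <><>q. Evaluate φ at each world:
  u (successors {v, z, m}): φ is true.
  v (successors {m}): φ is true.
  w (successors {u, v, y, z, m}): φ is true.
  x (successors {x, y, z, t, m, n}): φ is true.
  y (successors {v, x, m}): φ is true.
  z (successors {v, x, t, n}): φ is true.
  t (successors {v}): φ is false.
  m (successors {u, v, y, z, t}): φ is true.
  n (successors {v, x, y, z, t, n}): φ is true.
For instance, at w:
  At w: <><>q requires <>q at some successor in {u, v, y, z, m}.
    <>q holds at y, so <><>q is true at w.
      At y: <>q requires q at some successor in {v, x, m}.
        q holds at x, so <>q is true at y.
Satisfying worlds: {u, v, w, x, y, z, m, n}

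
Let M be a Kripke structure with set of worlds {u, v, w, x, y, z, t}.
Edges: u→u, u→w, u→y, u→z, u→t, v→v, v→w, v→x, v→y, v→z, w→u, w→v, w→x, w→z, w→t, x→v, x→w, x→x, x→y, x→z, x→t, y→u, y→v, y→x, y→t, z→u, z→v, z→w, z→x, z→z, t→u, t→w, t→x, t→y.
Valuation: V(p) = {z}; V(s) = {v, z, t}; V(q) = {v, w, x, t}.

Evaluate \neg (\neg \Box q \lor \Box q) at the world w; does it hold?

At w: \neg \Box q \lor \Box q is true, so \neg (\neg \Box q \lor \Box q) is false.
  At w: \neg \Box q is true, \Box q is false, so \neg \Box q \lor \Box q is true.
    At w: \Box q is false, so \neg \Box q is true.
      At w: \Box q requires q at every successor {u, v, x, z, t}.
        q fails at u, so \Box q is false at w.
    At w: \Box q requires q at every successor {u, v, x, z, t}.
      q fails at u, so \Box q is false at w.

No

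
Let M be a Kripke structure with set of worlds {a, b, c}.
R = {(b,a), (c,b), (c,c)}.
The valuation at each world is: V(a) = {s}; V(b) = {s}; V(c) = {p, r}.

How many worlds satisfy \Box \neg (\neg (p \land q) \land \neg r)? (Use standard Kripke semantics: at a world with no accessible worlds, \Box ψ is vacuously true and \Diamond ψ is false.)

1

Let φ = \Box \neg (\neg (p \land q) \land \neg r). Evaluate φ at each world:
  a (successors ∅): φ is true.
  b (successors {a}): φ is false.
  c (successors {b, c}): φ is false.
For instance, at c:
  At c: \Box \neg (\neg (p \land q) \land \neg r) requires \neg (\neg (p \land q) \land \neg r) at every successor {b, c}.
    \neg (\neg (p \land q) \land \neg r) fails at b, so \Box \neg (\neg (p \land q) \land \neg r) is false at c.
Satisfying worlds: {a}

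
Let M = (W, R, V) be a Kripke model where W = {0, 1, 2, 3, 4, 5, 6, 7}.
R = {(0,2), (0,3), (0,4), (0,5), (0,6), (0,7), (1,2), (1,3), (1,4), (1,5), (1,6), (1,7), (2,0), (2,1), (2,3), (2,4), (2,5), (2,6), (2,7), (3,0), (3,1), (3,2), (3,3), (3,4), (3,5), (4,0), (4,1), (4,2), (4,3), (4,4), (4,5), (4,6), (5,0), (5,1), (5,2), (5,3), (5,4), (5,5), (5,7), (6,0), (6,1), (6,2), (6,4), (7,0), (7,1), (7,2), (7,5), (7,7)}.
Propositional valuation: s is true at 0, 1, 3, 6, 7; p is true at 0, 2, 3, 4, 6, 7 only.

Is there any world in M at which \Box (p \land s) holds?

No

Let φ = \Box (p \land s). Evaluate φ at each world:
  0 (successors {2, 3, 4, 5, 6, 7}): φ is false.
  1 (successors {2, 3, 4, 5, 6, 7}): φ is false.
  2 (successors {0, 1, 3, 4, 5, 6, 7}): φ is false.
  3 (successors {0, 1, 2, 3, 4, 5}): φ is false.
  4 (successors {0, 1, 2, 3, 4, 5, 6}): φ is false.
  5 (successors {0, 1, 2, 3, 4, 5, 7}): φ is false.
  6 (successors {0, 1, 2, 4}): φ is false.
  7 (successors {0, 1, 2, 5, 7}): φ is false.
For instance, at 1:
  At 1: \Box (p \land s) requires p \land s at every successor {2, 3, 4, 5, 6, 7}.
    p \land s fails at 2, so \Box (p \land s) is false at 1.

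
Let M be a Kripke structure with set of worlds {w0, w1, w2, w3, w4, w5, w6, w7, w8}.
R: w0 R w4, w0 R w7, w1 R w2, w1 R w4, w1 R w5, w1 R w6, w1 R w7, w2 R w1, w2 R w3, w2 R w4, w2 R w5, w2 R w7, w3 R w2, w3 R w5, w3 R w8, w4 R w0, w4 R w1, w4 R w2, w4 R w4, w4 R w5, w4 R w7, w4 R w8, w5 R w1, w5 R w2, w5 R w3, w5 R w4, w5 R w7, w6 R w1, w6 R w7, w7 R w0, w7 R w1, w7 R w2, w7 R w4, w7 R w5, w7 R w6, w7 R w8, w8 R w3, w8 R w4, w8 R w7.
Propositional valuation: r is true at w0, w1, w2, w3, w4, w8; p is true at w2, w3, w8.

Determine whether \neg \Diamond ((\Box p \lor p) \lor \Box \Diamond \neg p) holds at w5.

No

At w5: \Diamond ((\Box p \lor p) \lor \Box \Diamond \neg p) is true, so \neg \Diamond ((\Box p \lor p) \lor \Box \Diamond \neg p) is false.
  At w5: \Diamond ((\Box p \lor p) \lor \Box \Diamond \neg p) requires (\Box p \lor p) \lor \Box \Diamond \neg p at some successor in {w1, w2, w3, w4, w7}.
    (\Box p \lor p) \lor \Box \Diamond \neg p holds at w1, so \Diamond ((\Box p \lor p) \lor \Box \Diamond \neg p) is true at w5.
      At w1: \Box p \lor p is false, \Box \Diamond \neg p is true, so (\Box p \lor p) \lor \Box \Diamond \neg p is true.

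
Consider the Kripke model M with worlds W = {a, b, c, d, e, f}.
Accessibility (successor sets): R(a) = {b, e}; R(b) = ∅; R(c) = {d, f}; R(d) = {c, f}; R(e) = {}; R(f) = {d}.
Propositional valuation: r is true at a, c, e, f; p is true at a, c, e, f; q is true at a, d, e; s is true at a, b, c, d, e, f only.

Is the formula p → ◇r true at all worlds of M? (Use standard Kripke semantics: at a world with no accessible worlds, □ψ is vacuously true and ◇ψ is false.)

Let φ = p → ◇r. Evaluate φ at each world:
  a (successors {b, e}): φ is true.
  b (successors ∅): φ is true.
  c (successors {d, f}): φ is true.
  d (successors {c, f}): φ is true.
  e (successors ∅): φ is false.
  f (successors {d}): φ is false.
Detail at e (counterexample):
  At e: p is true, ◇r is false, so p → ◇r is false.
    At e: no accessible worlds, so ◇r is false.

No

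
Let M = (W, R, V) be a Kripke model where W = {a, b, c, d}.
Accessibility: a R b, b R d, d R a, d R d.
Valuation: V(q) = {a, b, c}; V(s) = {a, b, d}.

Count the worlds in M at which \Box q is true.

Recall that \Box ψ holds at a world iff ψ holds at every accessible world, and \Diamond ψ holds iff ψ holds at some accessible world.
Let φ = \Box q. Evaluate φ at each world:
  a (successors {b}): φ is true.
  b (successors {d}): φ is false.
  c (successors ∅): φ is true.
  d (successors {a, d}): φ is false.
For instance, at d:
  At d: \Box q requires q at every successor {a, d}.
    q fails at d, so \Box q is false at d.
Satisfying worlds: {a, c}

2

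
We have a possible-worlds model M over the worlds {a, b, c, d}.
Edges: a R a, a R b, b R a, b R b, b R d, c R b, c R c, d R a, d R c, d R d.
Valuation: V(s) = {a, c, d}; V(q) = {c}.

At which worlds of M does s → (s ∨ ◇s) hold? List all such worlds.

a, b, c, d

Let φ = s → (s ∨ ◇s). Evaluate φ at each world:
  a (successors {a, b}): φ is true.
  b (successors {a, b, d}): φ is true.
  c (successors {b, c}): φ is true.
  d (successors {a, c, d}): φ is true.
For instance, at a:
  At a: s is true, s ∨ ◇s is true, so s → (s ∨ ◇s) is true.
    At a: s is true, ◇s is true, so s ∨ ◇s is true.
      At a: ◇s requires s at some successor in {a, b}.
        s holds at a, so ◇s is true at a.
Satisfying worlds: {a, b, c, d}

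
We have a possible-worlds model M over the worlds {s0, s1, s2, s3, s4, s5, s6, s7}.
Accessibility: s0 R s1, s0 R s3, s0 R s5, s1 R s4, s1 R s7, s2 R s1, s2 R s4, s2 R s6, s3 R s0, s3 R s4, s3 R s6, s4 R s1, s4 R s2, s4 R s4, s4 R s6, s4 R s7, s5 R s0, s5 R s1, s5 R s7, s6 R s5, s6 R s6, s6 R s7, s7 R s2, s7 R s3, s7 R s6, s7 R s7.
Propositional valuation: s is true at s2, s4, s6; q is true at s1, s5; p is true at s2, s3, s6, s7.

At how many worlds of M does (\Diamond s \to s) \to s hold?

6

Recall that \Diamond ψ holds at a world iff ψ holds at some accessible world.
Let φ = (\Diamond s \to s) \to s. Evaluate φ at each world:
  s0 (successors {s1, s3, s5}): φ is false.
  s1 (successors {s4, s7}): φ is true.
  s2 (successors {s1, s4, s6}): φ is true.
  s3 (successors {s0, s4, s6}): φ is true.
  s4 (successors {s1, s2, s4, s6, s7}): φ is true.
  s5 (successors {s0, s1, s7}): φ is false.
  s6 (successors {s5, s6, s7}): φ is true.
  s7 (successors {s2, s3, s6, s7}): φ is true.
For instance, at s3:
  At s3: \Diamond s \to s is false, s is false, so (\Diamond s \to s) \to s is true.
    At s3: \Diamond s is true, s is false, so \Diamond s \to s is false.
      At s3: \Diamond s requires s at some successor in {s0, s4, s6}.
        s holds at s4, so \Diamond s is true at s3.
Satisfying worlds: {s1, s2, s3, s4, s6, s7}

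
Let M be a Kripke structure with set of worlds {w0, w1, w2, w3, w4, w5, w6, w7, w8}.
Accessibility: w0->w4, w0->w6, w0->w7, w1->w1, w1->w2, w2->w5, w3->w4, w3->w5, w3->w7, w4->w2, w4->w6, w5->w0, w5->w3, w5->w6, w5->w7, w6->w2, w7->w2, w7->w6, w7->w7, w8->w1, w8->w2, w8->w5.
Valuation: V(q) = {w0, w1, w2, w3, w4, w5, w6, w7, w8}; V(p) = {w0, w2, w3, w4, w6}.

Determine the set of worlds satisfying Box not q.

none

Let φ = Box not q. Evaluate φ at each world:
  w0 (successors {w4, w6, w7}): φ is false.
  w1 (successors {w1, w2}): φ is false.
  w2 (successors {w5}): φ is false.
  w3 (successors {w4, w5, w7}): φ is false.
  w4 (successors {w2, w6}): φ is false.
  w5 (successors {w0, w3, w6, w7}): φ is false.
  w6 (successors {w2}): φ is false.
  w7 (successors {w2, w6, w7}): φ is false.
  w8 (successors {w1, w2, w5}): φ is false.
For instance, at w2:
  At w2: Box not q requires not q at every successor {w5}.
    not q fails at w5, so Box not q is false at w2.
Satisfying worlds: none.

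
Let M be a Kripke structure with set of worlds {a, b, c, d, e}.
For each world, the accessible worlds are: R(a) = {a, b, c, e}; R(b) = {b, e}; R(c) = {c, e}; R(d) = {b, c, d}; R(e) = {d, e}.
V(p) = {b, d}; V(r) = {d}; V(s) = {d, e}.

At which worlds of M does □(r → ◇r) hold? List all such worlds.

a, b, c, d, e

Let φ = □(r → ◇r). Evaluate φ at each world:
  a (successors {a, b, c, e}): φ is true.
  b (successors {b, e}): φ is true.
  c (successors {c, e}): φ is true.
  d (successors {b, c, d}): φ is true.
  e (successors {d, e}): φ is true.
For instance, at a:
  At a: □(r → ◇r) requires r → ◇r at every successor {a, b, c, e}.
    At a: r → ◇r is true.
    At b: r → ◇r is true.
    At c: r → ◇r is true.
    At e: r → ◇r is true.
  So □(r → ◇r) is true at a.
Satisfying worlds: {a, b, c, d, e}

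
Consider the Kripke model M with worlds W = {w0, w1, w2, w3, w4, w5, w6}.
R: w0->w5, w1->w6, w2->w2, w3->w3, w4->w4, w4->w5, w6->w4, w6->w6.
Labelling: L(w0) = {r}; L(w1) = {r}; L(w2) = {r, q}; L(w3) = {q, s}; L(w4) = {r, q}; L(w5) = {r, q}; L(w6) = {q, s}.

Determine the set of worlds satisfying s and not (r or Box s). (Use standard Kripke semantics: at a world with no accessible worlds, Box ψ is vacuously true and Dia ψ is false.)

Let φ = s and not (r or Box s). Evaluate φ at each world:
  w0 (successors {w5}): φ is false.
  w1 (successors {w6}): φ is false.
  w2 (successors {w2}): φ is false.
  w3 (successors {w3}): φ is false.
  w4 (successors {w4, w5}): φ is false.
  w5 (successors ∅): φ is false.
  w6 (successors {w4, w6}): φ is true.
For instance, at w1:
  At w1: s is false, not (r or Box s) is false, so s and not (r or Box s) is false.
    At w1: r or Box s is true, so not (r or Box s) is false.
      At w1: r is true, Box s is true, so r or Box s is true.
Satisfying worlds: {w6}

w6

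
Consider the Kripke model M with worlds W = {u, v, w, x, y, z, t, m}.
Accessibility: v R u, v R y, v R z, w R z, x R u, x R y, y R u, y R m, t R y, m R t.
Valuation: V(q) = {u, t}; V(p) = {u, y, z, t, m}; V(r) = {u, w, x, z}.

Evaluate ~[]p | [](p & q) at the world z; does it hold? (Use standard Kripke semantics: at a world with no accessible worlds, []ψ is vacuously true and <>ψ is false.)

Yes

Recall that []ψ holds at a world iff ψ holds at every accessible world, and <>ψ holds iff ψ holds at some accessible world.
At z: ~[]p is false, [](p & q) is true, so ~[]p | [](p & q) is true.
  At z: []p is true, so ~[]p is false.
    At z: no accessible worlds, so []p holds vacuously.
  At z: no accessible worlds, so [](p & q) holds vacuously.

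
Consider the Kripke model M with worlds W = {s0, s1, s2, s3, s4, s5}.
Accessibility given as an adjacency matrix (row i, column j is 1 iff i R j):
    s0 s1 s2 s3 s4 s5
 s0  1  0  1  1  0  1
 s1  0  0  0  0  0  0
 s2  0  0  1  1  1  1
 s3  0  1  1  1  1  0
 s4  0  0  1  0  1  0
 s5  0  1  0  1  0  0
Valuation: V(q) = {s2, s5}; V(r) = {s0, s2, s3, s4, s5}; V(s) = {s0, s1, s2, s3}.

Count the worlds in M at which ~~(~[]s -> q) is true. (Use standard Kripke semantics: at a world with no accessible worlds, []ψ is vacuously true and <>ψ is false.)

Let φ = ~~(~[]s -> q). Evaluate φ at each world:
  s0 (successors {s0, s2, s3, s5}): φ is false.
  s1 (successors ∅): φ is true.
  s2 (successors {s2, s3, s4, s5}): φ is true.
  s3 (successors {s1, s2, s3, s4}): φ is false.
  s4 (successors {s2, s4}): φ is false.
  s5 (successors {s1, s3}): φ is true.
For instance, at s4:
  At s4: ~(~[]s -> q) is true, so ~~(~[]s -> q) is false.
    At s4: ~[]s -> q is false, so ~(~[]s -> q) is true.
      At s4: ~[]s is true, q is false, so ~[]s -> q is false.
Satisfying worlds: {s1, s2, s5}

3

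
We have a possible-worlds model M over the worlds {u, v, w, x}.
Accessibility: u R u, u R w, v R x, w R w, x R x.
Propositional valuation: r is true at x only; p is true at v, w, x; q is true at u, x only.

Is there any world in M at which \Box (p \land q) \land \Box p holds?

Yes

Let φ = \Box (p \land q) \land \Box p. Evaluate φ at each world:
  u (successors {u, w}): φ is false.
  v (successors {x}): φ is true.
  w (successors {w}): φ is false.
  x (successors {x}): φ is true.
Detail at v (witness):
  At v: \Box (p \land q) is true, \Box p is true, so \Box (p \land q) \land \Box p is true.
    At v: \Box (p \land q) requires p \land q at every successor {x}.
      At x: p \land q is true.
    So \Box (p \land q) is true at v.
    At v: \Box p requires p at every successor {x}.
      At x: p is true.
    So \Box p is true at v.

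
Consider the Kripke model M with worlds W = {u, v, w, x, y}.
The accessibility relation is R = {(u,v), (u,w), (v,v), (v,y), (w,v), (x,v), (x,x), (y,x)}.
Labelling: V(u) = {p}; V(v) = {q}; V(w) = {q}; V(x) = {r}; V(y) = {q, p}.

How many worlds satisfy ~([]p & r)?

Recall that []ψ holds at a world iff ψ holds at every accessible world, and <>ψ holds iff ψ holds at some accessible world.
Let φ = ~([]p & r). Evaluate φ at each world:
  u (successors {v, w}): φ is true.
  v (successors {v, y}): φ is true.
  w (successors {v}): φ is true.
  x (successors {v, x}): φ is true.
  y (successors {x}): φ is true.
For instance, at v:
  At v: []p & r is false, so ~([]p & r) is true.
    At v: []p is false, r is false, so []p & r is false.
      At v: []p requires p at every successor {v, y}.
        p fails at v, so []p is false at v.
Satisfying worlds: {u, v, w, x, y}

5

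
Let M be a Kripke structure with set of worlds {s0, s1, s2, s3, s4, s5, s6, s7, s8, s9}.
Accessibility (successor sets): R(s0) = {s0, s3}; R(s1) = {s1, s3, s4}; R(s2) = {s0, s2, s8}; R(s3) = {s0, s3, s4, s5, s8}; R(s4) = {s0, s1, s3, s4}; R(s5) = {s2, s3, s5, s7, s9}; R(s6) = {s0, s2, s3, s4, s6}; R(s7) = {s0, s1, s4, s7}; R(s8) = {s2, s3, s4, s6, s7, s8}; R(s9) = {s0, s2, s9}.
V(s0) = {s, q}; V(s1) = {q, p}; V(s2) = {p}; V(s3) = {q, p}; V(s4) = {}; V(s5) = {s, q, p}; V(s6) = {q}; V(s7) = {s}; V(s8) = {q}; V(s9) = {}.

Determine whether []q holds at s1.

No

At s1: []q requires q at every successor {s1, s3, s4}.
  q fails at s4, so []q is false at s1.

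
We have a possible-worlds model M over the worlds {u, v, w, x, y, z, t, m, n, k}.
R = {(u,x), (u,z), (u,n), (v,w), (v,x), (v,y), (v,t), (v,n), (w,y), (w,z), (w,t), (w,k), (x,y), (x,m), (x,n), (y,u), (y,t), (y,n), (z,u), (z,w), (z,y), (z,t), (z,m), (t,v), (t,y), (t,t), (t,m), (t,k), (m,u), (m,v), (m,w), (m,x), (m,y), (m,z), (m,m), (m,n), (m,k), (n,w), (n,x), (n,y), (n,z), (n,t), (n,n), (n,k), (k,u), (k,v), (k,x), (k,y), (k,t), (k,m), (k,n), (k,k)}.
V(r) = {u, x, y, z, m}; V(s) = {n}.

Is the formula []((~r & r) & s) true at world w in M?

No

At w: []((~r & r) & s) requires (~r & r) & s at every successor {y, z, t, k}.
  (~r & r) & s fails at y, so []((~r & r) & s) is false at w.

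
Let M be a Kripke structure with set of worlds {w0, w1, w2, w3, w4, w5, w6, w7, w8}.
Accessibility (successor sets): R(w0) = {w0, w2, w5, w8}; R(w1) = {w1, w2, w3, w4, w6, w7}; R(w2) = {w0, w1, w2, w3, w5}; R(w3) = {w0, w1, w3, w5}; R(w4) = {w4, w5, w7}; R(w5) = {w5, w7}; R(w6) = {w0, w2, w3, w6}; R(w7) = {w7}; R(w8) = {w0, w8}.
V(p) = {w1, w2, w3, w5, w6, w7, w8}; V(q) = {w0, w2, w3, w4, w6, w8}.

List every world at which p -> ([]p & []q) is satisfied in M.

Let φ = p -> ([]p & []q). Evaluate φ at each world:
  w0 (successors {w0, w2, w5, w8}): φ is true.
  w1 (successors {w1, w2, w3, w4, w6, w7}): φ is false.
  w2 (successors {w0, w1, w2, w3, w5}): φ is false.
  w3 (successors {w0, w1, w3, w5}): φ is false.
  w4 (successors {w4, w5, w7}): φ is true.
  w5 (successors {w5, w7}): φ is false.
  w6 (successors {w0, w2, w3, w6}): φ is false.
  w7 (successors {w7}): φ is false.
  w8 (successors {w0, w8}): φ is false.
For instance, at w7:
  At w7: p is true, []p & []q is false, so p -> ([]p & []q) is false.
    At w7: []p is true, []q is false, so []p & []q is false.
      At w7: []p requires p at every successor {w7}.
        At w7: p is true.
      So []p is true at w7.
      At w7: []q requires q at every successor {w7}.
        q fails at w7, so []q is false at w7.
Satisfying worlds: {w0, w4}

w0, w4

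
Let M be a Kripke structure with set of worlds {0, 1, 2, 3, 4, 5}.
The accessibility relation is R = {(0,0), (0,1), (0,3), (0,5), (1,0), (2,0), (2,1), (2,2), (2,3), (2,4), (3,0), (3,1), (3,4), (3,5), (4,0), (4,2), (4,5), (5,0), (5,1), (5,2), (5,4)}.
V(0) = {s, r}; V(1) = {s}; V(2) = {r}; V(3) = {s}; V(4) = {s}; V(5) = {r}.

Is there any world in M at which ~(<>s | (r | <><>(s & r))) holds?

No

Let φ = ~(<>s | (r | <><>(s & r))). Evaluate φ at each world:
  0 (successors {0, 1, 3, 5}): φ is false.
  1 (successors {0}): φ is false.
  2 (successors {0, 1, 2, 3, 4}): φ is false.
  3 (successors {0, 1, 4, 5}): φ is false.
  4 (successors {0, 2, 5}): φ is false.
  5 (successors {0, 1, 2, 4}): φ is false.
For instance, at 0:
  At 0: <>s | (r | <><>(s & r)) is true, so ~(<>s | (r | <><>(s & r))) is false.
    At 0: <>s is true, r | <><>(s & r) is true, so <>s | (r | <><>(s & r)) is true.
      At 0: <>s requires s at some successor in {0, 1, 3, 5}.
        s holds at 0, so <>s is true at 0.
      At 0: r is true, <><>(s & r) is true, so r | <><>(s & r) is true.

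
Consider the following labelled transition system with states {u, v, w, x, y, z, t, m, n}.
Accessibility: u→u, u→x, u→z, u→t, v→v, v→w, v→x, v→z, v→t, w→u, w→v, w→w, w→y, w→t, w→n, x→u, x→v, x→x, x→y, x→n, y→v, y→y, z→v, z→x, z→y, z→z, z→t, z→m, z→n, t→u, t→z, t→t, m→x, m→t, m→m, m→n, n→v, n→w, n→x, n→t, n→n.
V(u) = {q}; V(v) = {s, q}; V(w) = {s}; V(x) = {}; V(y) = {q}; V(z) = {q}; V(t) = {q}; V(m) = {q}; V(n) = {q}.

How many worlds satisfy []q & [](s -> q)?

2

Recall that []ψ holds at a world iff ψ holds at every accessible world, and <>ψ holds iff ψ holds at some accessible world.
Let φ = []q & [](s -> q). Evaluate φ at each world:
  u (successors {u, x, z, t}): φ is false.
  v (successors {v, w, x, z, t}): φ is false.
  w (successors {u, v, w, y, t, n}): φ is false.
  x (successors {u, v, x, y, n}): φ is false.
  y (successors {v, y}): φ is true.
  z (successors {v, x, y, z, t, m, n}): φ is false.
  t (successors {u, z, t}): φ is true.
  m (successors {x, t, m, n}): φ is false.
  n (successors {v, w, x, t, n}): φ is false.
For instance, at m:
  At m: []q is false, [](s -> q) is true, so []q & [](s -> q) is false.
    At m: []q requires q at every successor {x, t, m, n}.
      q fails at x, so []q is false at m.
    At m: [](s -> q) requires s -> q at every successor {x, t, m, n}.
      At x: s -> q is true.
      At t: s -> q is true.
      At m: s -> q is true.
      At n: s -> q is true.
    So [](s -> q) is true at m.
Satisfying worlds: {y, t}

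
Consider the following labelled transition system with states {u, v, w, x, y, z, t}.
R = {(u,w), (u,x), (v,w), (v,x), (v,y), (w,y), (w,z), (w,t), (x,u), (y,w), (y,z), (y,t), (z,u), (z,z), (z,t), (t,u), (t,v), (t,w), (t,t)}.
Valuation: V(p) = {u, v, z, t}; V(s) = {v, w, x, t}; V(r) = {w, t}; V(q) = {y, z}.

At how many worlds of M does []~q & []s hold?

Let φ = []~q & []s. Evaluate φ at each world:
  u (successors {w, x}): φ is true.
  v (successors {w, x, y}): φ is false.
  w (successors {y, z, t}): φ is false.
  x (successors {u}): φ is false.
  y (successors {w, z, t}): φ is false.
  z (successors {u, z, t}): φ is false.
  t (successors {u, v, w, t}): φ is false.
For instance, at u:
  At u: []~q is true, []s is true, so []~q & []s is true.
    At u: []~q requires ~q at every successor {w, x}.
      At w: ~q is true.
      At x: ~q is true.
    So []~q is true at u.
    At u: []s requires s at every successor {w, x}.
      At w: s is true.
      At x: s is true.
    So []s is true at u.
Satisfying worlds: {u}

1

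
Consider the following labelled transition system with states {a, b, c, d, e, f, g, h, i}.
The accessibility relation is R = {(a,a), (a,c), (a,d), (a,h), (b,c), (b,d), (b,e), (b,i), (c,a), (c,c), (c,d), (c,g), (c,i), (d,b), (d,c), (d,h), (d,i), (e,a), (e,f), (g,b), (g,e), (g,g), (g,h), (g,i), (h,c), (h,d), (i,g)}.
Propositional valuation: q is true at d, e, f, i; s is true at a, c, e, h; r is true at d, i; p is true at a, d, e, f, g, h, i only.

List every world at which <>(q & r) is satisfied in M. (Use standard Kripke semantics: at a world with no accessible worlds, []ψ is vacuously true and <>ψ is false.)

a, b, c, d, g, h

Let φ = <>(q & r). Evaluate φ at each world:
  a (successors {a, c, d, h}): φ is true.
  b (successors {c, d, e, i}): φ is true.
  c (successors {a, c, d, g, i}): φ is true.
  d (successors {b, c, h, i}): φ is true.
  e (successors {a, f}): φ is false.
  f (successors ∅): φ is false.
  g (successors {b, e, g, h, i}): φ is true.
  h (successors {c, d}): φ is true.
  i (successors {g}): φ is false.
For instance, at g:
  At g: <>(q & r) requires q & r at some successor in {b, e, g, h, i}.
    q & r holds at i, so <>(q & r) is true at g.
Satisfying worlds: {a, b, c, d, g, h}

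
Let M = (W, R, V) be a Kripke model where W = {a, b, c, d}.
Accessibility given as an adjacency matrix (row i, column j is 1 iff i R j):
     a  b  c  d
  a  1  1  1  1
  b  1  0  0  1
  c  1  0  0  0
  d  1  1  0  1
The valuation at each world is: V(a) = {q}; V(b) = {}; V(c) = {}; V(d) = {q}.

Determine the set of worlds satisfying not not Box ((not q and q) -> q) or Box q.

a, b, c, d

Let φ = not not Box ((not q and q) -> q) or Box q. Evaluate φ at each world:
  a (successors {a, b, c, d}): φ is true.
  b (successors {a, d}): φ is true.
  c (successors {a}): φ is true.
  d (successors {a, b, d}): φ is true.
For instance, at c:
  At c: not not Box ((not q and q) -> q) is true, Box q is true, so not not Box ((not q and q) -> q) or Box q is true.
    At c: not Box ((not q and q) -> q) is false, so not not Box ((not q and q) -> q) is true.
      At c: Box ((not q and q) -> q) is true, so not Box ((not q and q) -> q) is false.
    At c: Box q requires q at every successor {a}.
      At a: q is true.
    So Box q is true at c.
Satisfying worlds: {a, b, c, d}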